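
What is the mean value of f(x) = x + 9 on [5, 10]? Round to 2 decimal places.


Average value = 1/(b-a) * integral from a to b of f(x) dx
First compute the integral of x + 9:
F(x) = (1/2)x^2 + 9x
F(10) = 1/2 * 100 + 9 * 10 = 140
F(5) = 1/2 * 25 + 9 * 5 = 115/2
Integral = 140 - 115/2 = 165/2
Average = (165/2) / (10 - 5) = (165/2) / 5
= 33/2 = 16.50

16.50


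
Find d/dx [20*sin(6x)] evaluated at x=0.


Apply the chain rule to differentiate 20*sin(6x):
d/dx [20*sin(6x)]
= 20 * cos(6x) * d/dx(6x)
= 20 * 6 * cos(6x)
= 120 * cos(6x)
Evaluate at x = 0:
= 120 * cos(0)
= 120 * 1
= 120

120


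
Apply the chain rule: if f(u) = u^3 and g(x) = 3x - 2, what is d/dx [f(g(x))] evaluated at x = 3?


Using the chain rule: (f(g(x)))' = f'(g(x)) * g'(x)
First, find g(3):
g(3) = 3 * 3 - 2 = 7
Next, f'(u) = 3u^2
And g'(x) = 3
So f'(g(3)) * g'(3)
= 3 * 7^2 * 3
= 3 * 49 * 3
= 441

441


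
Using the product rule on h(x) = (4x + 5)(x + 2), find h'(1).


Let u(x) = 4x + 5 and v(x) = x + 2
u'(x) = 4
v'(x) = 1
Product rule: h'(x) = u'(x)*v(x) + u(x)*v'(x)
= 4 * (x + 2) + (4x + 5) * 1
At x = 1:
u(1) = 4 * 1 + 5 = 9
v(1) = 1 * 1 + 2 = 3
h'(1) = 4 * 3 + 9 * 1
= 12 + 9
= 21

21


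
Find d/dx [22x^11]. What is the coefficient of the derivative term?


We apply the power rule: d/dx [ax^n] = a*n * x^(n-1)
d/dx [22x^11]
= 22 * 11 * x^(11-1)
= 242x^10
The coefficient is 242

242


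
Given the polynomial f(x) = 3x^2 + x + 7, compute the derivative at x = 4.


Differentiate term by term using power and sum rules:
f(x) = 3x^2 + x + 7
f'(x) = 6x + 1
Substitute x = 4:
f'(4) = 6 * 4 + 1
= 24 + 1
= 25

25


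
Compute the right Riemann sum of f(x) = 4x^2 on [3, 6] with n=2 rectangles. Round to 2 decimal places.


Right Riemann sum uses right endpoints of each subinterval.
Interval: [3, 6], n = 2
dx = (6 - 3) / 2 = 3/2
Right endpoints: [9/2, 6]
f values: [81, 144]
Sum = dx * (sum of f values)
= 3/2 * 225
= 675/2 = 337.50

337.50


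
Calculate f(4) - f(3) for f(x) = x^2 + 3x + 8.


Net change = f(b) - f(a)
f(x) = x^2 + 3x + 8
Compute f(4):
f(4) = 1 * 4^2 + 3 * 4 + 8
= 16 + 12 + 8
= 36
Compute f(3):
f(3) = 1 * 3^2 + 3 * 3 + 8
= 9 + 9 + 8
= 26
Net change = 36 - 26 = 10

10


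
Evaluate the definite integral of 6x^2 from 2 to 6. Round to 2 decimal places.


Find the antiderivative of 6x^2:
F(x) = 6/3 * x^3
Apply the Fundamental Theorem of Calculus:
F(6) - F(2)
= 6/3 * 6^3 - 6/3 * 2^3
= 6/3 * (216 - 8)
= 6/3 * 208
= 416 = 416.00

416.00


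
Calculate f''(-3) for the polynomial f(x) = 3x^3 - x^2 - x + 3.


First derivative:
f'(x) = 9x^2 - 2x - 1
Second derivative:
f''(x) = 18x - 2
Substitute x = -3:
f''(-3) = 18 * (-3) - 2
= -54 - 2
= -56

-56


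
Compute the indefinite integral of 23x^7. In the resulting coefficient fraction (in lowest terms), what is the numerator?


Apply the power rule for integration:
integral of ax^n dx = a/(n+1) * x^(n+1) + C
integral of 23x^7 dx
= 23/8 * x^8 + C
The coefficient in lowest terms is 23/8, and its numerator is 23

23


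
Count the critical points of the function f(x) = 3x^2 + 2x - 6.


Find where f'(x) = 0:
f'(x) = 6x + 2
Set f'(x) = 0:
6x + 2 = 0
x = -2 / 6 = -1/3
This is a linear equation in x, so there is exactly one solution.
Number of critical points: 1

1


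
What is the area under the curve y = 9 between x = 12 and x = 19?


The area under a constant function y = 9 is a rectangle.
Width = 19 - 12 = 7
Height = 9
Area = width * height
= 7 * 9
= 63

63


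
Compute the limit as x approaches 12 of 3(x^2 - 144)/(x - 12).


Direct substitution gives 0/0, so we factor the numerator.
Factor: 3(x^2 - 144) = 3 * (x - 12)(x + 12)
Cancel the common factor (x - 12):
3(x^2 - 144)/(x - 12) = 3 * (x + 12)
Now substitute x = 12:
= 3 * (12 + 12) = 72

72


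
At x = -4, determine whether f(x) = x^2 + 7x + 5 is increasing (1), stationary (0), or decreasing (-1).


Compute f'(x) to determine behavior:
f'(x) = 2x + 7
f'(-4) = 2 * (-4) + 7
= -8 + 7
= -1
Since f'(-4) < 0, the function is decreasing (-1)

-1


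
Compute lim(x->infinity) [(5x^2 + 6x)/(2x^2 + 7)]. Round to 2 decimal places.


For limits at infinity with equal-degree polynomials,
we compare leading coefficients.
Numerator leading term: 5x^2
Denominator leading term: 2x^2
Divide both by x^2:
lim = (5 + 6/x) / (2 + 7/x^2)
As x -> infinity, the 1/x and 1/x^2 terms vanish:
= 5/2 = 2.50

2.50


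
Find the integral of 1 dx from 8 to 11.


The integral of a constant k over [a, b] equals k * (b - a).
integral from 8 to 11 of 1 dx
= 1 * (11 - 8)
= 1 * 3
= 3

3


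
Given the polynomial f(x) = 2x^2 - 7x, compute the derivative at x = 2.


Differentiate term by term using power and sum rules:
f(x) = 2x^2 - 7x
f'(x) = 4x - 7
Substitute x = 2:
f'(2) = 4 * 2 - 7
= 8 - 7
= 1

1


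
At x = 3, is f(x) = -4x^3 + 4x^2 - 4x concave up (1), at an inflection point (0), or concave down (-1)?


Concavity is determined by the sign of f''(x).
f(x) = -4x^3 + 4x^2 - 4x
f'(x) = -12x^2 + 8x - 4
f''(x) = -24x + 8
f''(3) = -24 * 3 + 8
= -72 + 8
= -64
Since f''(3) < 0, the function is concave down (-1)

-1


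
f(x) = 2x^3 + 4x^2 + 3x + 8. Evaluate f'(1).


Differentiate f(x) = 2x^3 + 4x^2 + 3x + 8 term by term:
f'(x) = 6x^2 + 8x + 3
Substitute x = 1:
f'(1) = 6 * 1^2 + 8 * 1 + 3
= 6 + 8 + 3
= 17

17


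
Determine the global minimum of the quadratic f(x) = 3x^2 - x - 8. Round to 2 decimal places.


For a quadratic f(x) = ax^2 + bx + c with a > 0, the minimum is at the vertex.
Vertex x-coordinate: x = -b/(2a)
x = -(-1) / (2 * 3)
x = 1/6
Substitute back to find the minimum value:
f(1/6) = 3 * (1/6)^2 - 1 * (1/6) - 8
= 1/12 - 1/6 - 8
= -97/12 ≈ -8.08

-8.08


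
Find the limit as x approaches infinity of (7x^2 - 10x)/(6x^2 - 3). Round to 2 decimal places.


For limits at infinity with equal-degree polynomials,
we compare leading coefficients.
Numerator leading term: 7x^2
Denominator leading term: 6x^2
Divide both by x^2:
lim = (7 - 10/x) / (6 - 3/x^2)
As x -> infinity, the 1/x and 1/x^2 terms vanish:
= 7/6 ≈ 1.17

1.17


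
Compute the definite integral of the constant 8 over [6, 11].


The integral of a constant k over [a, b] equals k * (b - a).
integral from 6 to 11 of 8 dx
= 8 * (11 - 6)
= 8 * 5
= 40

40


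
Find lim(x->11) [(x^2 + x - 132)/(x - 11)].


Direct substitution gives 0/0, so we factor the numerator.
Factor: (x^2 + x - 132) = (x - 11)(x + 12)
Cancel the common factor (x - 11):
(x^2 + x - 132)/(x - 11) = (x + 12)
Now substitute x = 11:
= (11) - (-12) = 23

23


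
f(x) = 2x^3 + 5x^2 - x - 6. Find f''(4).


First derivative:
f'(x) = 6x^2 + 10x - 1
Second derivative:
f''(x) = 12x + 10
Substitute x = 4:
f''(4) = 12 * 4 + 10
= 48 + 10
= 58

58


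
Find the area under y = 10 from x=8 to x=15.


The area under a constant function y = 10 is a rectangle.
Width = 15 - 8 = 7
Height = 10
Area = width * height
= 7 * 10
= 70

70


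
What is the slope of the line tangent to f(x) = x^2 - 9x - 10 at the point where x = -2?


The slope of the tangent line equals f'(x) at the point.
f(x) = x^2 - 9x - 10
f'(x) = 2x - 9
At x = -2:
f'(-2) = 2 * (-2) - 9
= -4 - 9
= -13

-13


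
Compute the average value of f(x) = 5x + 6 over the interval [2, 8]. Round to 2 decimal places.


Average value = 1/(b-a) * integral from a to b of f(x) dx
First compute the integral of 5x + 6:
F(x) = (5/2)x^2 + 6x
F(8) = 5/2 * 64 + 6 * 8 = 208
F(2) = 5/2 * 4 + 6 * 2 = 22
Integral = 208 - 22 = 186
Average = 186 / (8 - 2) = 186 / 6
= 31 = 31.00

31.00


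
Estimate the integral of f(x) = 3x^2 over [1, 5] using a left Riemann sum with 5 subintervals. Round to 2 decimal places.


Left Riemann sum uses left endpoints of each subinterval.
Interval: [1, 5], n = 5
dx = (5 - 1) / 5 = 4/5
Left endpoints: [1, 9/5, 13/5, 17/5, 21/5]
f values: [3, 243/25, 507/25, 867/25, 1323/25]
Sum = dx * (sum of f values)
= 4/5 * 603/5
= 2412/25 = 96.48

96.48


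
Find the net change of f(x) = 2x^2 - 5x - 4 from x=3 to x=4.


Net change = f(b) - f(a)
f(x) = 2x^2 - 5x - 4
Compute f(4):
f(4) = 2 * 4^2 - 5 * 4 - 4
= 32 - 20 - 4
= 8
Compute f(3):
f(3) = 2 * 3^2 - 5 * 3 - 4
= 18 - 15 - 4
= -1
Net change = 8 - (-1) = 9

9


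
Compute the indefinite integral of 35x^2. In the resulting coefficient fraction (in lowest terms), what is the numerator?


Apply the power rule for integration:
integral of ax^n dx = a/(n+1) * x^(n+1) + C
integral of 35x^2 dx
= 35/3 * x^3 + C
The coefficient in lowest terms is 35/3, and its numerator is 35

35


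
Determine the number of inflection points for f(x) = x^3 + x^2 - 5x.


Inflection points occur where f''(x) = 0 and concavity changes.
f(x) = x^3 + x^2 - 5x
f'(x) = 3x^2 + 2x - 5
f''(x) = 6x + 2
Set f''(x) = 0:
6x + 2 = 0
x = -2 / 6 = -1/3
Since f''(x) is linear (degree 1), it changes sign at this point.
Therefore there is exactly 1 inflection point.

1


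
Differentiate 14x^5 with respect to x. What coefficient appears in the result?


We apply the power rule: d/dx [ax^n] = a*n * x^(n-1)
d/dx [14x^5]
= 14 * 5 * x^(5-1)
= 70x^4
The coefficient is 70

70


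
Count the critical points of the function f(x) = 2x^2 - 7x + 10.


Find where f'(x) = 0:
f'(x) = 4x - 7
Set f'(x) = 0:
4x - 7 = 0
x = 7 / 4 = 7/4
This is a linear equation in x, so there is exactly one solution.
Number of critical points: 1

1


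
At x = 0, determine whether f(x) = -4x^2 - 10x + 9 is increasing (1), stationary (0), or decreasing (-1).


Compute f'(x) to determine behavior:
f'(x) = -8x - 10
f'(0) = -8 * 0 - 10
= 0 - 10
= -10
Since f'(0) < 0, the function is decreasing (-1)

-1


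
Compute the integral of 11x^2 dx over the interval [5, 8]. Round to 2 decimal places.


Find the antiderivative of 11x^2:
F(x) = 11/3 * x^3
Apply the Fundamental Theorem of Calculus:
F(8) - F(5)
= 11/3 * 8^3 - 11/3 * 5^3
= 11/3 * (512 - 125)
= 11/3 * 387
= 1419 = 1419.00

1419.00


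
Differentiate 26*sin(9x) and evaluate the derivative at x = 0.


Apply the chain rule to differentiate 26*sin(9x):
d/dx [26*sin(9x)]
= 26 * cos(9x) * d/dx(9x)
= 26 * 9 * cos(9x)
= 234 * cos(9x)
Evaluate at x = 0:
= 234 * cos(0)
= 234 * 1
= 234

234


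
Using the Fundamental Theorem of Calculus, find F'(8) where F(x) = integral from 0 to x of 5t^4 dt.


By the Fundamental Theorem of Calculus (Part 1):
If F(x) = integral from 0 to x of f(t) dt, then F'(x) = f(x)
Here f(t) = 5t^4
So F'(x) = 5x^4
Evaluate at x = 8:
F'(8) = 5 * 8^4
= 5 * 4096
= 20480

20480


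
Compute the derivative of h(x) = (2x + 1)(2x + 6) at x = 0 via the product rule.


Let u(x) = 2x + 1 and v(x) = 2x + 6
u'(x) = 2
v'(x) = 2
Product rule: h'(x) = u'(x)*v(x) + u(x)*v'(x)
= 2 * (2x + 6) + (2x + 1) * 2
At x = 0:
u(0) = 2 * 0 + 1 = 1
v(0) = 2 * 0 + 6 = 6
h'(0) = 2 * 6 + 1 * 2
= 12 + 2
= 14

14


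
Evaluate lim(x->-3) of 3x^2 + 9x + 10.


Since polynomials are continuous, we use direct substitution.
lim(x->-3) of 3x^2 + 9x + 10
= 3 * (-3)^2 + 9 * (-3) + 10
= 27 - 27 + 10
= 10

10


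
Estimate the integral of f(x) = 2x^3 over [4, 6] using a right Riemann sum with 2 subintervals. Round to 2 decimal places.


Right Riemann sum uses right endpoints of each subinterval.
Interval: [4, 6], n = 2
dx = (6 - 4) / 2 = 1
Right endpoints: [5, 6]
f values: [250, 432]
Sum = dx * (sum of f values)
= 1 * 682
= 682 = 682.00

682.00


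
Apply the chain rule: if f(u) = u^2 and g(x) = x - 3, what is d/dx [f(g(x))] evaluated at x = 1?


Using the chain rule: (f(g(x)))' = f'(g(x)) * g'(x)
First, find g(1):
g(1) = 1 * 1 - 3 = -2
Next, f'(u) = 2u
And g'(x) = 1
So f'(g(1)) * g'(1)
= 2 * (-2) * 1
= -4

-4


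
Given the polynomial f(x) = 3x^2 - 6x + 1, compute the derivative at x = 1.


Differentiate term by term using power and sum rules:
f(x) = 3x^2 - 6x + 1
f'(x) = 6x - 6
Substitute x = 1:
f'(1) = 6 * 1 - 6
= 6 - 6
= 0

0


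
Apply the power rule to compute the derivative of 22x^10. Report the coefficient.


We apply the power rule: d/dx [ax^n] = a*n * x^(n-1)
d/dx [22x^10]
= 22 * 10 * x^(10-1)
= 220x^9
The coefficient is 220

220


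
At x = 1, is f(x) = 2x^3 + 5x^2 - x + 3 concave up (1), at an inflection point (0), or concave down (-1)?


Concavity is determined by the sign of f''(x).
f(x) = 2x^3 + 5x^2 - x + 3
f'(x) = 6x^2 + 10x - 1
f''(x) = 12x + 10
f''(1) = 12 * 1 + 10
= 12 + 10
= 22
Since f''(1) > 0, the function is concave up (1)

1


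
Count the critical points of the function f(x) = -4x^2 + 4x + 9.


Find where f'(x) = 0:
f'(x) = -8x + 4
Set f'(x) = 0:
-8x + 4 = 0
x = -4 / (-8) = 1/2
This is a linear equation in x, so there is exactly one solution.
Number of critical points: 1

1


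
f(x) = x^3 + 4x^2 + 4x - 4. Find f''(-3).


First derivative:
f'(x) = 3x^2 + 8x + 4
Second derivative:
f''(x) = 6x + 8
Substitute x = -3:
f''(-3) = 6 * (-3) + 8
= -18 + 8
= -10

-10


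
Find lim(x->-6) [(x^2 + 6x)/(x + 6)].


Direct substitution gives 0/0, so we factor the numerator.
Factor: (x^2 + 6x) = (x + 6)(x)
Cancel the common factor (x + 6):
(x^2 + 6x)/(x + 6) = (x)
Now substitute x = -6:
= (-6) - (0) = -6

-6


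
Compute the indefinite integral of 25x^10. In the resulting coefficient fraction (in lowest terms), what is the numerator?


Apply the power rule for integration:
integral of ax^n dx = a/(n+1) * x^(n+1) + C
integral of 25x^10 dx
= 25/11 * x^11 + C
The coefficient in lowest terms is 25/11, and its numerator is 25

25


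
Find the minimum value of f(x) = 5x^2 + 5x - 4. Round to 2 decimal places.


For a quadratic f(x) = ax^2 + bx + c with a > 0, the minimum is at the vertex.
Vertex x-coordinate: x = -b/(2a)
x = -(5) / (2 * 5)
x = -5/10 = -1/2
Substitute back to find the minimum value:
f(-1/2) = 5 * (-1/2)^2 + 5 * (-1/2) - 4
= 5/4 - 5/2 - 4
= -21/4 = -5.25

-5.25


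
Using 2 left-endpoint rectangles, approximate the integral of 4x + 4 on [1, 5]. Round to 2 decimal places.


Left Riemann sum uses left endpoints of each subinterval.
Interval: [1, 5], n = 2
dx = (5 - 1) / 2 = 2
Left endpoints: [1, 3]
f values: [8, 16]
Sum = dx * (sum of f values)
= 2 * 24
= 48 = 48.00

48.00


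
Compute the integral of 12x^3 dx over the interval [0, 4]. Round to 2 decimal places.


Find the antiderivative of 12x^3:
F(x) = 12/4 * x^4
Apply the Fundamental Theorem of Calculus:
F(4) - F(0)
= 12/4 * 4^4 - 12/4 * 0^4
= 12/4 * (256 - 0)
= 12/4 * 256
= 768 = 768.00

768.00


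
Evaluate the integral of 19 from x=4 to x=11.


The integral of a constant k over [a, b] equals k * (b - a).
integral from 4 to 11 of 19 dx
= 19 * (11 - 4)
= 19 * 7
= 133

133


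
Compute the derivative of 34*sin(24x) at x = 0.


Apply the chain rule to differentiate 34*sin(24x):
d/dx [34*sin(24x)]
= 34 * cos(24x) * d/dx(24x)
= 34 * 24 * cos(24x)
= 816 * cos(24x)
Evaluate at x = 0:
= 816 * cos(0)
= 816 * 1
= 816

816


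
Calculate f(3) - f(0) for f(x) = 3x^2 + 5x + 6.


Net change = f(b) - f(a)
f(x) = 3x^2 + 5x + 6
Compute f(3):
f(3) = 3 * 3^2 + 5 * 3 + 6
= 27 + 15 + 6
= 48
Compute f(0):
f(0) = 3 * 0^2 + 5 * 0 + 6
= 0 + 0 + 6
= 6
Net change = 48 - 6 = 42

42


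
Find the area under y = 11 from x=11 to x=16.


The area under a constant function y = 11 is a rectangle.
Width = 16 - 11 = 5
Height = 11
Area = width * height
= 5 * 11
= 55

55


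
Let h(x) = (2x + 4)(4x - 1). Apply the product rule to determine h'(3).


Let u(x) = 2x + 4 and v(x) = 4x - 1
u'(x) = 2
v'(x) = 4
Product rule: h'(x) = u'(x)*v(x) + u(x)*v'(x)
= 2 * (4x - 1) + (2x + 4) * 4
At x = 3:
u(3) = 2 * 3 + 4 = 10
v(3) = 4 * 3 - 1 = 11
h'(3) = 2 * 11 + 10 * 4
= 22 + 40
= 62

62


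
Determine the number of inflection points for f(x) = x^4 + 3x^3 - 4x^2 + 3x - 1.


Inflection points occur where f''(x) = 0 and concavity changes.
f(x) = x^4 + 3x^3 - 4x^2 + 3x - 1
f'(x) = 4x^3 + 9x^2 - 8x + 3
f''(x) = 12x^2 + 18x - 8
This is a quadratic in x. Use the discriminant to count real roots.
Discriminant = (18)^2 - 4 * 12 * (-8)
= 324 - (-384)
= 708
Since discriminant > 0, f''(x) = 0 has 2 distinct real solutions.
A quadratic with two distinct real roots changes sign at each root, so concavity changes at both.
Number of inflection points: 2

2


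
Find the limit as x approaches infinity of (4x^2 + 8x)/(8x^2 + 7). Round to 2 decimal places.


For limits at infinity with equal-degree polynomials,
we compare leading coefficients.
Numerator leading term: 4x^2
Denominator leading term: 8x^2
Divide both by x^2:
lim = (4 + 8/x) / (8 + 7/x^2)
As x -> infinity, the 1/x and 1/x^2 terms vanish:
= 4/8 = 1/2 = 0.50

0.50


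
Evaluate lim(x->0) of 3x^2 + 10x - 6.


Since polynomials are continuous, we use direct substitution.
lim(x->0) of 3x^2 + 10x - 6
= 3 * 0^2 + 10 * 0 - 6
= 0 + 0 - 6
= -6

-6


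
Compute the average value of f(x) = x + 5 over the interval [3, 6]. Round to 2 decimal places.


Average value = 1/(b-a) * integral from a to b of f(x) dx
First compute the integral of x + 5:
F(x) = (1/2)x^2 + 5x
F(6) = 1/2 * 36 + 5 * 6 = 48
F(3) = 1/2 * 9 + 5 * 3 = 39/2
Integral = 48 - 39/2 = 57/2
Average = (57/2) / (6 - 3) = (57/2) / 3
= 19/2 = 9.50

9.50


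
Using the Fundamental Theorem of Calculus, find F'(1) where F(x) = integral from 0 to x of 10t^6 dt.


By the Fundamental Theorem of Calculus (Part 1):
If F(x) = integral from 0 to x of f(t) dt, then F'(x) = f(x)
Here f(t) = 10t^6
So F'(x) = 10x^6
Evaluate at x = 1:
F'(1) = 10 * 1^6
= 10 * 1
= 10

10


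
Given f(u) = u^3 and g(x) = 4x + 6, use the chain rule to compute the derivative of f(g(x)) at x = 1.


Using the chain rule: (f(g(x)))' = f'(g(x)) * g'(x)
First, find g(1):
g(1) = 4 * 1 + 6 = 10
Next, f'(u) = 3u^2
And g'(x) = 4
So f'(g(1)) * g'(1)
= 3 * 10^2 * 4
= 3 * 100 * 4
= 1200

1200


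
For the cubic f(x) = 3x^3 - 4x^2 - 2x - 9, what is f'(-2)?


Differentiate f(x) = 3x^3 - 4x^2 - 2x - 9 term by term:
f'(x) = 9x^2 - 8x - 2
Substitute x = -2:
f'(-2) = 9 * (-2)^2 - 8 * (-2) - 2
= 36 + 16 - 2
= 50

50


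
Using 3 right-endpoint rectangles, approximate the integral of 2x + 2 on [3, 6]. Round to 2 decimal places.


Right Riemann sum uses right endpoints of each subinterval.
Interval: [3, 6], n = 3
dx = (6 - 3) / 3 = 1
Right endpoints: [4, 5, 6]
f values: [10, 12, 14]
Sum = dx * (sum of f values)
= 1 * 36
= 36 = 36.00

36.00


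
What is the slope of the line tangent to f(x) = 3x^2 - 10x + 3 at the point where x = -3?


The slope of the tangent line equals f'(x) at the point.
f(x) = 3x^2 - 10x + 3
f'(x) = 6x - 10
At x = -3:
f'(-3) = 6 * (-3) - 10
= -18 - 10
= -28

-28


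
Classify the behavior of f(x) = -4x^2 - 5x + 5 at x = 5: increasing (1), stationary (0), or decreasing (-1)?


Compute f'(x) to determine behavior:
f'(x) = -8x - 5
f'(5) = -8 * 5 - 5
= -40 - 5
= -45
Since f'(5) < 0, the function is decreasing (-1)

-1


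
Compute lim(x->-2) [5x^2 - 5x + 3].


Since polynomials are continuous, we use direct substitution.
lim(x->-2) of 5x^2 - 5x + 3
= 5 * (-2)^2 - 5 * (-2) + 3
= 20 + 10 + 3
= 33

33


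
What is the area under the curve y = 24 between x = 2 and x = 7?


The area under a constant function y = 24 is a rectangle.
Width = 7 - 2 = 5
Height = 24
Area = width * height
= 5 * 24
= 120

120


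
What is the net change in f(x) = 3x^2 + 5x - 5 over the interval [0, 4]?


Net change = f(b) - f(a)
f(x) = 3x^2 + 5x - 5
Compute f(4):
f(4) = 3 * 4^2 + 5 * 4 - 5
= 48 + 20 - 5
= 63
Compute f(0):
f(0) = 3 * 0^2 + 5 * 0 - 5
= 0 + 0 - 5
= -5
Net change = 63 - (-5) = 68

68


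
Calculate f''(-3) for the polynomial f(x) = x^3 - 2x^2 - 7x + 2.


First derivative:
f'(x) = 3x^2 - 4x - 7
Second derivative:
f''(x) = 6x - 4
Substitute x = -3:
f''(-3) = 6 * (-3) - 4
= -18 - 4
= -22

-22


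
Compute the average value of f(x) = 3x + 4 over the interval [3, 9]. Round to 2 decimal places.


Average value = 1/(b-a) * integral from a to b of f(x) dx
First compute the integral of 3x + 4:
F(x) = (3/2)x^2 + 4x
F(9) = 3/2 * 81 + 4 * 9 = 315/2
F(3) = 3/2 * 9 + 4 * 3 = 51/2
Integral = 315/2 - 51/2 = 132
Average = 132 / (9 - 3) = 132 / 6
= 22 = 22.00

22.00


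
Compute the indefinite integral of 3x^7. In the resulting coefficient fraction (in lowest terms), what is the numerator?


Apply the power rule for integration:
integral of ax^n dx = a/(n+1) * x^(n+1) + C
integral of 3x^7 dx
= 3/8 * x^8 + C
The coefficient in lowest terms is 3/8, and its numerator is 3

3


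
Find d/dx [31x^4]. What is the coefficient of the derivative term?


We apply the power rule: d/dx [ax^n] = a*n * x^(n-1)
d/dx [31x^4]
= 31 * 4 * x^(4-1)
= 124x^3
The coefficient is 124

124


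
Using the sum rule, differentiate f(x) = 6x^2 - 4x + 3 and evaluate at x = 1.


Differentiate term by term using power and sum rules:
f(x) = 6x^2 - 4x + 3
f'(x) = 12x - 4
Substitute x = 1:
f'(1) = 12 * 1 - 4
= 12 - 4
= 8

8


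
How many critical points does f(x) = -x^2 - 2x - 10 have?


Find where f'(x) = 0:
f'(x) = -2x - 2
Set f'(x) = 0:
-2x - 2 = 0
x = 2 / (-2) = -1
This is a linear equation in x, so there is exactly one solution.
Number of critical points: 1

1


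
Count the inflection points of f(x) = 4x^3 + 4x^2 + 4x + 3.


Inflection points occur where f''(x) = 0 and concavity changes.
f(x) = 4x^3 + 4x^2 + 4x + 3
f'(x) = 12x^2 + 8x + 4
f''(x) = 24x + 8
Set f''(x) = 0:
24x + 8 = 0
x = -8 / 24 = -1/3
Since f''(x) is linear (degree 1), it changes sign at this point.
Therefore there is exactly 1 inflection point.

1


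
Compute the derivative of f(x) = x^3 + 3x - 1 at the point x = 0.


Differentiate f(x) = x^3 + 3x - 1 term by term:
f'(x) = 3x^2 + 3
Substitute x = 0:
f'(0) = 3 * 0^2 + 0 * 0 + 3
= 0 + 0 + 3
= 3

3


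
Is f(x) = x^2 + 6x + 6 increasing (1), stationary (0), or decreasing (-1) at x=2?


Compute f'(x) to determine behavior:
f'(x) = 2x + 6
f'(2) = 2 * 2 + 6
= 4 + 6
= 10
Since f'(2) > 0, the function is increasing (1)

1


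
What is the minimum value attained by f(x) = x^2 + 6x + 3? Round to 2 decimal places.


For a quadratic f(x) = ax^2 + bx + c with a > 0, the minimum is at the vertex.
Vertex x-coordinate: x = -b/(2a)
x = -(6) / (2 * 1)
x = -6/2 = -3
Substitute back to find the minimum value:
f(-3) = 1 * (-3)^2 + 6 * (-3) + 3
= 9 - 18 + 3
= -6 = -6.00

-6.00


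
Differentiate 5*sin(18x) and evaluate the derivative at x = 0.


Apply the chain rule to differentiate 5*sin(18x):
d/dx [5*sin(18x)]
= 5 * cos(18x) * d/dx(18x)
= 5 * 18 * cos(18x)
= 90 * cos(18x)
Evaluate at x = 0:
= 90 * cos(0)
= 90 * 1
= 90

90


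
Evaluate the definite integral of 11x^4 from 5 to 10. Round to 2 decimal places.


Find the antiderivative of 11x^4:
F(x) = 11/5 * x^5
Apply the Fundamental Theorem of Calculus:
F(10) - F(5)
= 11/5 * 10^5 - 11/5 * 5^5
= 11/5 * (100000 - 3125)
= 11/5 * 96875
= 213125 = 213125.00

213125.00


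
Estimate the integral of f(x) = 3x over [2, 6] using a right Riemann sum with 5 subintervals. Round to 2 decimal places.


Right Riemann sum uses right endpoints of each subinterval.
Interval: [2, 6], n = 5
dx = (6 - 2) / 5 = 4/5
Right endpoints: [14/5, 18/5, 22/5, 26/5, 6]
f values: [42/5, 54/5, 66/5, 78/5, 18]
Sum = dx * (sum of f values)
= 4/5 * 66
= 264/5 = 52.80

52.80


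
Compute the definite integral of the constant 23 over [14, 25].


The integral of a constant k over [a, b] equals k * (b - a).
integral from 14 to 25 of 23 dx
= 23 * (25 - 14)
= 23 * 11
= 253

253


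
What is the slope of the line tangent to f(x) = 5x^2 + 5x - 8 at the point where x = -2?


The slope of the tangent line equals f'(x) at the point.
f(x) = 5x^2 + 5x - 8
f'(x) = 10x + 5
At x = -2:
f'(-2) = 10 * (-2) + 5
= -20 + 5
= -15

-15


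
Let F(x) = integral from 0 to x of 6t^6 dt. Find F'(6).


By the Fundamental Theorem of Calculus (Part 1):
If F(x) = integral from 0 to x of f(t) dt, then F'(x) = f(x)
Here f(t) = 6t^6
So F'(x) = 6x^6
Evaluate at x = 6:
F'(6) = 6 * 6^6
= 6 * 46656
= 279936

279936


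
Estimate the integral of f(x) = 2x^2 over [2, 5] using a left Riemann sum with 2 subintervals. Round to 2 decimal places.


Left Riemann sum uses left endpoints of each subinterval.
Interval: [2, 5], n = 2
dx = (5 - 2) / 2 = 3/2
Left endpoints: [2, 7/2]
f values: [8, 49/2]
Sum = dx * (sum of f values)
= 3/2 * 65/2
= 195/4 = 48.75

48.75


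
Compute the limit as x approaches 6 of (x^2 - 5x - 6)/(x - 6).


Direct substitution gives 0/0, so we factor the numerator.
Factor: (x^2 - 5x - 6) = (x - 6)(x + 1)
Cancel the common factor (x - 6):
(x^2 - 5x - 6)/(x - 6) = (x + 1)
Now substitute x = 6:
= (6) - (-1) = 7

7


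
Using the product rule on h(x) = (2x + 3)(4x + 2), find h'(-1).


Let u(x) = 2x + 3 and v(x) = 4x + 2
u'(x) = 2
v'(x) = 4
Product rule: h'(x) = u'(x)*v(x) + u(x)*v'(x)
= 2 * (4x + 2) + (2x + 3) * 4
At x = -1:
u(-1) = 2 * (-1) + 3 = 1
v(-1) = 4 * (-1) + 2 = -2
h'(-1) = 2 * (-2) + 1 * 4
= -4 + 4
= 0

0


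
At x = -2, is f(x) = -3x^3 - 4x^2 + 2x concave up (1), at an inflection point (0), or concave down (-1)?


Concavity is determined by the sign of f''(x).
f(x) = -3x^3 - 4x^2 + 2x
f'(x) = -9x^2 - 8x + 2
f''(x) = -18x - 8
f''(-2) = -18 * (-2) - 8
= 36 - 8
= 28
Since f''(-2) > 0, the function is concave up (1)

1


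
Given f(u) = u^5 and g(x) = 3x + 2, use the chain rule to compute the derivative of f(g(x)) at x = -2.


Using the chain rule: (f(g(x)))' = f'(g(x)) * g'(x)
First, find g(-2):
g(-2) = 3 * (-2) + 2 = -4
Next, f'(u) = 5u^4
And g'(x) = 3
So f'(g(-2)) * g'(-2)
= 5 * (-4)^4 * 3
= 5 * 256 * 3
= 3840

3840


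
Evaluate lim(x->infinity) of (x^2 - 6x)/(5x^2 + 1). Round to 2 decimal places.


For limits at infinity with equal-degree polynomials,
we compare leading coefficients.
Numerator leading term: x^2
Denominator leading term: 5x^2
Divide both by x^2:
lim = (1 - 6/x) / (5 + 1/x^2)
As x -> infinity, the 1/x and 1/x^2 terms vanish:
= 1/5 = 0.20

0.20


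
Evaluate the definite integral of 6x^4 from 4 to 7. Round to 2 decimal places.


Find the antiderivative of 6x^4:
F(x) = 6/5 * x^5
Apply the Fundamental Theorem of Calculus:
F(7) - F(4)
= 6/5 * 7^5 - 6/5 * 4^5
= 6/5 * (16807 - 1024)
= 6/5 * 15783
= 94698/5 = 18939.60

18939.60


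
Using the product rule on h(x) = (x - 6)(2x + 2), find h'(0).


Let u(x) = x - 6 and v(x) = 2x + 2
u'(x) = 1
v'(x) = 2
Product rule: h'(x) = u'(x)*v(x) + u(x)*v'(x)
= 1 * (2x + 2) + (x - 6) * 2
At x = 0:
u(0) = 1 * 0 - 6 = -6
v(0) = 2 * 0 + 2 = 2
h'(0) = 1 * 2 + (-6) * 2
= 2 - 12
= -10

-10


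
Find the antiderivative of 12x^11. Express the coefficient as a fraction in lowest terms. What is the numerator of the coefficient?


Apply the power rule for integration:
integral of ax^n dx = a/(n+1) * x^(n+1) + C
integral of 12x^11 dx
= 12/12 * x^12 + C
= 1 * x^12 + C
The coefficient in lowest terms is 1 = 1/1, so its numerator is 1

1


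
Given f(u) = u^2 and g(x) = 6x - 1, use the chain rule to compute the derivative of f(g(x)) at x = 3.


Using the chain rule: (f(g(x)))' = f'(g(x)) * g'(x)
First, find g(3):
g(3) = 6 * 3 - 1 = 17
Next, f'(u) = 2u
And g'(x) = 6
So f'(g(3)) * g'(3)
= 2 * 17 * 6
= 204

204


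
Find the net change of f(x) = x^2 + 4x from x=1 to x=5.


Net change = f(b) - f(a)
f(x) = x^2 + 4x
Compute f(5):
f(5) = 1 * 5^2 + 4 * 5 + 0
= 25 + 20 + 0
= 45
Compute f(1):
f(1) = 1 * 1^2 + 4 * 1 + 0
= 1 + 4 + 0
= 5
Net change = 45 - 5 = 40

40


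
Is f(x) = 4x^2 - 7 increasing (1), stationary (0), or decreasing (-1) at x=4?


Compute f'(x) to determine behavior:
f'(x) = 8x
f'(4) = 8 * 4 + 0
= 32 + 0
= 32
Since f'(4) > 0, the function is increasing (1)

1


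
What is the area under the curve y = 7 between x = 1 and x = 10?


The area under a constant function y = 7 is a rectangle.
Width = 10 - 1 = 9
Height = 7
Area = width * height
= 9 * 7
= 63

63


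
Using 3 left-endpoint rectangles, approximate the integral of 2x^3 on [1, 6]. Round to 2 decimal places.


Left Riemann sum uses left endpoints of each subinterval.
Interval: [1, 6], n = 3
dx = (6 - 1) / 3 = 5/3
Left endpoints: [1, 8/3, 13/3]
f values: [2, 1024/27, 4394/27]
Sum = dx * (sum of f values)
= 5/3 * 608/3
= 3040/9 ≈ 337.78

337.78


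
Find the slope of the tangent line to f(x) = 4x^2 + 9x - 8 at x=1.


The slope of the tangent line equals f'(x) at the point.
f(x) = 4x^2 + 9x - 8
f'(x) = 8x + 9
At x = 1:
f'(1) = 8 * 1 + 9
= 8 + 9
= 17

17


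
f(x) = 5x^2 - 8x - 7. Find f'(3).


Differentiate term by term using power and sum rules:
f(x) = 5x^2 - 8x - 7
f'(x) = 10x - 8
Substitute x = 3:
f'(3) = 10 * 3 - 8
= 30 - 8
= 22

22


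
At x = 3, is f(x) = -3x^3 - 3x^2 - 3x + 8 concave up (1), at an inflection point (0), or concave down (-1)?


Concavity is determined by the sign of f''(x).
f(x) = -3x^3 - 3x^2 - 3x + 8
f'(x) = -9x^2 - 6x - 3
f''(x) = -18x - 6
f''(3) = -18 * 3 - 6
= -54 - 6
= -60
Since f''(3) < 0, the function is concave down (-1)

-1


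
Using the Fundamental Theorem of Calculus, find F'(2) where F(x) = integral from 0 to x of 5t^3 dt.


By the Fundamental Theorem of Calculus (Part 1):
If F(x) = integral from 0 to x of f(t) dt, then F'(x) = f(x)
Here f(t) = 5t^3
So F'(x) = 5x^3
Evaluate at x = 2:
F'(2) = 5 * 2^3
= 5 * 8
= 40

40


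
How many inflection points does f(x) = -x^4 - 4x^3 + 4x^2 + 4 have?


Inflection points occur where f''(x) = 0 and concavity changes.
f(x) = -x^4 - 4x^3 + 4x^2 + 4
f'(x) = -4x^3 - 12x^2 + 8x
f''(x) = -12x^2 - 24x + 8
This is a quadratic in x. Use the discriminant to count real roots.
Discriminant = (-24)^2 - 4 * (-12) * 8
= 576 - (-384)
= 960
Since discriminant > 0, f''(x) = 0 has 2 distinct real solutions.
A quadratic with two distinct real roots changes sign at each root, so concavity changes at both.
Number of inflection points: 2

2


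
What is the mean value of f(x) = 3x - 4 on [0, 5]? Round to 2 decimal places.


Average value = 1/(b-a) * integral from a to b of f(x) dx
First compute the integral of 3x - 4:
F(x) = (3/2)x^2 - 4x
F(5) = 3/2 * 25 - 4 * 5 = 35/2
F(0) = 3/2 * 0 - 4 * 0 = 0
Integral = 35/2 - 0 = 35/2
Average = (35/2) / (5 - 0) = (35/2) / 5
= 7/2 = 3.50

3.50


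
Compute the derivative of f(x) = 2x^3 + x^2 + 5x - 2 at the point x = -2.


Differentiate f(x) = 2x^3 + x^2 + 5x - 2 term by term:
f'(x) = 6x^2 + 2x + 5
Substitute x = -2:
f'(-2) = 6 * (-2)^2 + 2 * (-2) + 5
= 24 - 4 + 5
= 25

25


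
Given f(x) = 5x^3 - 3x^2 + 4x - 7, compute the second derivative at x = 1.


First derivative:
f'(x) = 15x^2 - 6x + 4
Second derivative:
f''(x) = 30x - 6
Substitute x = 1:
f''(1) = 30 * 1 - 6
= 30 - 6
= 24

24


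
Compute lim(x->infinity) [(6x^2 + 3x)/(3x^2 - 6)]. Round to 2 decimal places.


For limits at infinity with equal-degree polynomials,
we compare leading coefficients.
Numerator leading term: 6x^2
Denominator leading term: 3x^2
Divide both by x^2:
lim = (6 + 3/x) / (3 - 6/x^2)
As x -> infinity, the 1/x and 1/x^2 terms vanish:
= 6/3 = 2 = 2.00

2.00


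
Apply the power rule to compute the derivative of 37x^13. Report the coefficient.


We apply the power rule: d/dx [ax^n] = a*n * x^(n-1)
d/dx [37x^13]
= 37 * 13 * x^(13-1)
= 481x^12
The coefficient is 481

481


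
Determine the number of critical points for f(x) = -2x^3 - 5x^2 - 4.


Find where f'(x) = 0:
f(x) = -2x^3 - 5x^2 - 4
f'(x) = -6x^2 - 10x
This is a quadratic in x. Use the discriminant to count real roots.
Discriminant = (-10)^2 - 4 * (-6) * 0
= 100 - 0
= 100
Since discriminant > 0, f'(x) = 0 has 2 real solutions.
Number of critical points: 2

2


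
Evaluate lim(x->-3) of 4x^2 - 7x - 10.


Since polynomials are continuous, we use direct substitution.
lim(x->-3) of 4x^2 - 7x - 10
= 4 * (-3)^2 - 7 * (-3) - 10
= 36 + 21 - 10
= 47

47


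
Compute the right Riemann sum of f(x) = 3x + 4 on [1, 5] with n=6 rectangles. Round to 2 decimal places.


Right Riemann sum uses right endpoints of each subinterval.
Interval: [1, 5], n = 6
dx = (5 - 1) / 6 = 2/3
Right endpoints: [5/3, 7/3, 3, 11/3, 13/3, 5]
f values: [9, 11, 13, 15, 17, 19]
Sum = dx * (sum of f values)
= 2/3 * 84
= 56 = 56.00

56.00


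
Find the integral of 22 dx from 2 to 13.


The integral of a constant k over [a, b] equals k * (b - a).
integral from 2 to 13 of 22 dx
= 22 * (13 - 2)
= 22 * 11
= 242

242


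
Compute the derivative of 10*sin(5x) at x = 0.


Apply the chain rule to differentiate 10*sin(5x):
d/dx [10*sin(5x)]
= 10 * cos(5x) * d/dx(5x)
= 10 * 5 * cos(5x)
= 50 * cos(5x)
Evaluate at x = 0:
= 50 * cos(0)
= 50 * 1
= 50

50


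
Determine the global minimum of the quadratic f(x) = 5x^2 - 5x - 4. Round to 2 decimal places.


For a quadratic f(x) = ax^2 + bx + c with a > 0, the minimum is at the vertex.
Vertex x-coordinate: x = -b/(2a)
x = -(-5) / (2 * 5)
x = 5/10 = 1/2
Substitute back to find the minimum value:
f(1/2) = 5 * (1/2)^2 - 5 * (1/2) - 4
= 5/4 - 5/2 - 4
= -21/4 = -5.25

-5.25


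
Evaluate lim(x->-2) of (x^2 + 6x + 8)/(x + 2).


Direct substitution gives 0/0, so we factor the numerator.
Factor: (x^2 + 6x + 8) = (x + 2)(x + 4)
Cancel the common factor (x + 2):
(x^2 + 6x + 8)/(x + 2) = (x + 4)
Now substitute x = -2:
= (-2) - (-4) = 2

2


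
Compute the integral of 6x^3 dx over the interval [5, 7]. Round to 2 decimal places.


Find the antiderivative of 6x^3:
F(x) = 6/4 * x^4
Apply the Fundamental Theorem of Calculus:
F(7) - F(5)
= 6/4 * 7^4 - 6/4 * 5^4
= 6/4 * (2401 - 625)
= 6/4 * 1776
= 2664 = 2664.00

2664.00


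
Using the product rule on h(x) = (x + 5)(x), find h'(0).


Let u(x) = x + 5 and v(x) = x
u'(x) = 1
v'(x) = 1
Product rule: h'(x) = u'(x)*v(x) + u(x)*v'(x)
= 1 * (x) + (x + 5) * 1
At x = 0:
u(0) = 1 * 0 + 5 = 5
v(0) = 1 * 0 + 0 = 0
h'(0) = 1 * 0 + 5 * 1
= 0 + 5
= 5

5


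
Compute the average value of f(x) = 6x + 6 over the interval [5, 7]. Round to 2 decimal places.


Average value = 1/(b-a) * integral from a to b of f(x) dx
First compute the integral of 6x + 6:
F(x) = 3x^2 + 6x
F(7) = 3 * 49 + 6 * 7 = 189
F(5) = 3 * 25 + 6 * 5 = 105
Integral = 189 - 105 = 84
Average = 84 / (7 - 5) = 84 / 2
= 42 = 42.00

42.00


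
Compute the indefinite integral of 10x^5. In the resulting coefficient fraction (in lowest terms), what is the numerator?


Apply the power rule for integration:
integral of ax^n dx = a/(n+1) * x^(n+1) + C
integral of 10x^5 dx
= 10/6 * x^6 + C
= 5/3 * x^6 + C
The coefficient in lowest terms is 5/3, and its numerator is 5

5


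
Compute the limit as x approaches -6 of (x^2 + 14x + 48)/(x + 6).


Direct substitution gives 0/0, so we factor the numerator.
Factor: (x^2 + 14x + 48) = (x + 6)(x + 8)
Cancel the common factor (x + 6):
(x^2 + 14x + 48)/(x + 6) = (x + 8)
Now substitute x = -6:
= (-6) - (-8) = 2

2


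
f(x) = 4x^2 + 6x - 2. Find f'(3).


Differentiate term by term using power and sum rules:
f(x) = 4x^2 + 6x - 2
f'(x) = 8x + 6
Substitute x = 3:
f'(3) = 8 * 3 + 6
= 24 + 6
= 30

30


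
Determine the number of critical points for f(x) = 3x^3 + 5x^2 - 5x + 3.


Find where f'(x) = 0:
f(x) = 3x^3 + 5x^2 - 5x + 3
f'(x) = 9x^2 + 10x - 5
This is a quadratic in x. Use the discriminant to count real roots.
Discriminant = (10)^2 - 4 * 9 * (-5)
= 100 - (-180)
= 280
Since discriminant > 0, f'(x) = 0 has 2 real solutions.
Number of critical points: 2

2


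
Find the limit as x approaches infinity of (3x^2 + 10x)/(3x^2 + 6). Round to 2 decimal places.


For limits at infinity with equal-degree polynomials,
we compare leading coefficients.
Numerator leading term: 3x^2
Denominator leading term: 3x^2
Divide both by x^2:
lim = (3 + 10/x) / (3 + 6/x^2)
As x -> infinity, the 1/x and 1/x^2 terms vanish:
= 3/3 = 1 = 1.00

1.00


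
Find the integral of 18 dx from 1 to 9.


The integral of a constant k over [a, b] equals k * (b - a).
integral from 1 to 9 of 18 dx
= 18 * (9 - 1)
= 18 * 8
= 144

144


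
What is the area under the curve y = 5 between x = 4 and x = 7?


The area under a constant function y = 5 is a rectangle.
Width = 7 - 4 = 3
Height = 5
Area = width * height
= 3 * 5
= 15

15


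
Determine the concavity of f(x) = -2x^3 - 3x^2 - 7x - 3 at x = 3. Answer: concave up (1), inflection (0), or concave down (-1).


Concavity is determined by the sign of f''(x).
f(x) = -2x^3 - 3x^2 - 7x - 3
f'(x) = -6x^2 - 6x - 7
f''(x) = -12x - 6
f''(3) = -12 * 3 - 6
= -36 - 6
= -42
Since f''(3) < 0, the function is concave down (-1)

-1


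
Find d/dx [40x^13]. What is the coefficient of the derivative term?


We apply the power rule: d/dx [ax^n] = a*n * x^(n-1)
d/dx [40x^13]
= 40 * 13 * x^(13-1)
= 520x^12
The coefficient is 520

520


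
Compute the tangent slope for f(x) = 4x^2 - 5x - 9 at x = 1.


The slope of the tangent line equals f'(x) at the point.
f(x) = 4x^2 - 5x - 9
f'(x) = 8x - 5
At x = 1:
f'(1) = 8 * 1 - 5
= 8 - 5
= 3

3


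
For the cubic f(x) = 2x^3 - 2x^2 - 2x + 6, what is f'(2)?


Differentiate f(x) = 2x^3 - 2x^2 - 2x + 6 term by term:
f'(x) = 6x^2 - 4x - 2
Substitute x = 2:
f'(2) = 6 * 2^2 - 4 * 2 - 2
= 24 - 8 - 2
= 14

14


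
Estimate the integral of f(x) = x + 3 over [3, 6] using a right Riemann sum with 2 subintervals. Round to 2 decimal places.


Right Riemann sum uses right endpoints of each subinterval.
Interval: [3, 6], n = 2
dx = (6 - 3) / 2 = 3/2
Right endpoints: [9/2, 6]
f values: [15/2, 9]
Sum = dx * (sum of f values)
= 3/2 * 33/2
= 99/4 = 24.75

24.75


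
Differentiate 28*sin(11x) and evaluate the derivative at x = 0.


Apply the chain rule to differentiate 28*sin(11x):
d/dx [28*sin(11x)]
= 28 * cos(11x) * d/dx(11x)
= 28 * 11 * cos(11x)
= 308 * cos(11x)
Evaluate at x = 0:
= 308 * cos(0)
= 308 * 1
= 308

308


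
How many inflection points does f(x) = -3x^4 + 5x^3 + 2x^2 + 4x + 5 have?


Inflection points occur where f''(x) = 0 and concavity changes.
f(x) = -3x^4 + 5x^3 + 2x^2 + 4x + 5
f'(x) = -12x^3 + 15x^2 + 4x + 4
f''(x) = -36x^2 + 30x + 4
This is a quadratic in x. Use the discriminant to count real roots.
Discriminant = (30)^2 - 4 * (-36) * 4
= 900 - (-576)
= 1476
Since discriminant > 0, f''(x) = 0 has 2 distinct real solutions.
A quadratic with two distinct real roots changes sign at each root, so concavity changes at both.
Number of inflection points: 2

2


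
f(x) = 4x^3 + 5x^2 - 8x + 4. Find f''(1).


First derivative:
f'(x) = 12x^2 + 10x - 8
Second derivative:
f''(x) = 24x + 10
Substitute x = 1:
f''(1) = 24 * 1 + 10
= 24 + 10
= 34

34


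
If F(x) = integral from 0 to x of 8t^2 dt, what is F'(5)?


By the Fundamental Theorem of Calculus (Part 1):
If F(x) = integral from 0 to x of f(t) dt, then F'(x) = f(x)
Here f(t) = 8t^2
So F'(x) = 8x^2
Evaluate at x = 5:
F'(5) = 8 * 5^2
= 8 * 25
= 200

200


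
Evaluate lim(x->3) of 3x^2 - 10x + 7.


Since polynomials are continuous, we use direct substitution.
lim(x->3) of 3x^2 - 10x + 7
= 3 * 3^2 - 10 * 3 + 7
= 27 - 30 + 7
= 4

4


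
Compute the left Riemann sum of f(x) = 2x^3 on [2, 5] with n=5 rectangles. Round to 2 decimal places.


Left Riemann sum uses left endpoints of each subinterval.
Interval: [2, 5], n = 5
dx = (5 - 2) / 5 = 3/5
Left endpoints: [2, 13/5, 16/5, 19/5, 22/5]
f values: [16, 4394/125, 8192/125, 13718/125, 21296/125]
Sum = dx * (sum of f values)
= 3/5 * 1984/5
= 5952/25 = 238.08

238.08


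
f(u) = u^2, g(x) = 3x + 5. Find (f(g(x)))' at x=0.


Using the chain rule: (f(g(x)))' = f'(g(x)) * g'(x)
First, find g(0):
g(0) = 3 * 0 + 5 = 5
Next, f'(u) = 2u
And g'(x) = 3
So f'(g(0)) * g'(0)
= 2 * 5 * 3
= 30

30


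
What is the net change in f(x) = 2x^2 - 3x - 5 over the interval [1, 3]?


Net change = f(b) - f(a)
f(x) = 2x^2 - 3x - 5
Compute f(3):
f(3) = 2 * 3^2 - 3 * 3 - 5
= 18 - 9 - 5
= 4
Compute f(1):
f(1) = 2 * 1^2 - 3 * 1 - 5
= 2 - 3 - 5
= -6
Net change = 4 - (-6) = 10

10


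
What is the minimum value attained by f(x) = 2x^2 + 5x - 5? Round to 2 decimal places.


For a quadratic f(x) = ax^2 + bx + c with a > 0, the minimum is at the vertex.
Vertex x-coordinate: x = -b/(2a)
x = -(5) / (2 * 2)
x = -5/4
Substitute back to find the minimum value:
f(-5/4) = 2 * (-5/4)^2 + 5 * (-5/4) - 5
= 25/8 - 25/4 - 5
= -65/8 ≈ -8.13

-8.13
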